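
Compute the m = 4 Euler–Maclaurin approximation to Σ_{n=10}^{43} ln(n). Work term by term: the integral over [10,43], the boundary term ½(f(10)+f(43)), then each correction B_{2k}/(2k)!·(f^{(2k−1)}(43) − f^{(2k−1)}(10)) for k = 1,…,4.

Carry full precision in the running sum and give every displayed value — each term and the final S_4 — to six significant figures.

The integral term ∫_10^43 ln(x) dx = 105.706.
½[f(10) + f(43)] = ½[2.30259 + 3.76120] = 3.03189.
Integral + boundary = 108.738.
Correction k=1: B_{2}/2! · (f^{(1)}(43) − f^{(1)}(10)) = 1/12 · (0.0232558 − 0.100000) = -0.00639535.
Partial sum through k=1: 108.731.
Correction k=2: B_{4}/4! · (f^{(3)}(43) − f^{(3)}(10)) = −1/720 · (2.51550e-05 − 0.00200000) = 2.74284e-06.
Partial sum through k=2: 108.731.
Correction k=3: B_{6}/6! · (f^{(5)}(43) − f^{(5)}(10)) = 1/30240 · (1.63256e-07 − 0.000240000) = -7.93111e-09.
Partial sum through k=3: 108.731.
Correction k=4: B_{8}/8! · (f^{(7)}(43) − f^{(7)}(10)) = −1/1209600 · (2.64883e-09 − 7.20000e-05) = 5.95216e-11.

S_4 ≈ 108.731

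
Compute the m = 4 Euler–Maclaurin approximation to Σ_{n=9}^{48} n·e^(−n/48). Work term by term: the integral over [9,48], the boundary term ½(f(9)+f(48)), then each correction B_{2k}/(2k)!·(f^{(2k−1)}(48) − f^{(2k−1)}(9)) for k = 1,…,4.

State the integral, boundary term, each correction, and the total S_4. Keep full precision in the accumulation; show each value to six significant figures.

S_4 ≈ 585.539

∫_9^48 x·e^(−x/48) dx evaluates to 573.035.
½[f(9) + f(48)] = ½[7.46126 + 17.6582] = 12.5597.
Running total after boundary: 585.595.
Correction k=1: B_{2}/2! · (f^{(1)}(48) − f^{(1)}(9)) = 1/12 · (0.00000 − 0.673586) = -0.0561322.
Partial sum through k=1: 585.539.
Correction k=2: B_{4}/4! · (f^{(3)}(48) − f^{(3)}(9)) = −1/720 · (0.000319340 − 0.00101200) = 9.62026e-07.
Partial sum through k=2: 585.539.
Correction k=3: B_{6}/6! · (f^{(5)}(48) − f^{(5)}(9)) = 1/30240 · (2.77205e-07 − 7.51581e-07) = -1.56870e-11.
Partial sum through k=3: 585.539.
Correction k=4: B_{8}/8! · (f^{(7)}(48) − f^{(7)}(9)) = −1/1209600 · (1.80472e-10 − 4.61773e-10) = 2.32558e-16.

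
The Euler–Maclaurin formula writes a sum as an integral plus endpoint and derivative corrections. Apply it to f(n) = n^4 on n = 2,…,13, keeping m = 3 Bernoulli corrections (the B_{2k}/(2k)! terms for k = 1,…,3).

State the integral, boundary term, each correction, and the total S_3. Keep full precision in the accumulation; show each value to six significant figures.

∫_2^13 x^4 dx evaluates to 74252.2.
Endpoint term: (f(2) + f(13))/2 = (16.0000 + 28561.0)/2 = 14288.5.
Integral + boundary = 88540.7.
Order-1 term: 1/12 · (8788.00 − 32.0000) = 729.667.
Running total after k=1: 89270.4.
Order-2 term: −1/720 · (312.000 − 48.0000) = -0.366667.
Running total after k=2: 89270.0.
Order-3 term: 1/30240 · (0.00000 − 0.00000) = 0.00000.

S_3 ≈ 89270.0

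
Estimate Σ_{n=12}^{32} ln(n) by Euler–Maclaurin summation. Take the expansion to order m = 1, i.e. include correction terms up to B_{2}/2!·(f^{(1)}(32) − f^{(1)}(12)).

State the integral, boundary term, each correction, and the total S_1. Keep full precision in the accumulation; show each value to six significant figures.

S_1 ≈ 64.0557

Integral: ∫_12^32 ln(x) dx = 61.0847.
½[f(12) + f(32)] = ½[2.48491 + 3.46574] = 2.97532.
So far: 64.0600.
Order-1 term: 1/12 · (0.0312500 − 0.0833333) = -0.00434028.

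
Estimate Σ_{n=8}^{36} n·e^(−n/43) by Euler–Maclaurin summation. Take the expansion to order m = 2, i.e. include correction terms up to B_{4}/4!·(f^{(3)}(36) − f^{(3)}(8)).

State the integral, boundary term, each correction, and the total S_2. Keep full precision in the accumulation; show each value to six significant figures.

Integral: ∫_8^36 x·e^(−x/43) dx = 350.086.
½[f(8) + f(36)] = ½[6.64188 + 15.5850] = 11.1134.
Running total after boundary: 361.200.
k=1: B_{2}/(2)! × [f^{(1)}(36) − f^{(1)}(8)] = 1/12 × (0.0704749 − 0.675773) = -0.0504415.
Partial sum through k=1: 361.149.
k=2: B_{4}/(4)! × [f^{(3)}(36) − f^{(3)}(8)] = −1/720 × (0.000506387 − 0.00126352) = 1.05157e-06.

S_2 ≈ 361.149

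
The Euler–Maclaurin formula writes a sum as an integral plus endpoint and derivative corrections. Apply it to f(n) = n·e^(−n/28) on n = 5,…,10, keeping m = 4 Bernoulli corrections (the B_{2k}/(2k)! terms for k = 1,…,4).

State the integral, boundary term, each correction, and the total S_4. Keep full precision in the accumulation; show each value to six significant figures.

∫_5^10 x·e^(−x/28) dx evaluates to 28.4414.
Boundary: ½(f(5) + f(10)) = ½(4.18232 + 6.99673) = 5.58952.
So far: 34.0310.
Correction k=1: B_{2}/2! · (f^{(1)}(10) − f^{(1)}(5)) = 1/12 · (0.449789 − 0.687096) = -0.0197755.
After k=1: 34.0112.
Correction k=2: B_{4}/4! · (f^{(3)}(10) − f^{(3)}(5)) = −1/720 · (0.00235859 − 0.00301024) = 9.05063e-07.
After k=2: 34.0112.
Correction k=3: B_{6}/6! · (f^{(5)}(10) − f^{(5)}(5)) = 1/30240 · (5.28504e-06 − 6.56132e-06) = -4.22050e-11.
After k=3: 34.0112.
Correction k=4: B_{8}/8! · (f^{(7)}(10) − f^{(7)}(5)) = −1/1209600 · (9.64498e-09 − 1.18406e-08) = 1.81518e-15.

S_4 ≈ 34.0112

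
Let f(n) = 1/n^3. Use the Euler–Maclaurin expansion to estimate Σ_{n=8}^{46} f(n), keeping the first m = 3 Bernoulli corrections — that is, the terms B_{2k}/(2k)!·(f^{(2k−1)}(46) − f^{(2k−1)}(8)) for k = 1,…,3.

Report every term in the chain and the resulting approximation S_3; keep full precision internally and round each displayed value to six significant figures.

S_3 ≈ 0.00861857

Integral: ∫_8^46 1/x^3 dx = 0.00757621.
Endpoint term: (f(8) + f(46))/2 = (0.00195312 + 1.02737e-05)/2 = 0.000981699.
So far: 0.00855790.
k=1: B_{2}/(2)! × [f^{(1)}(46) − f^{(1)}(8)] = 1/12 × (-6.70023e-07 − (-0.000732422)) = 6.09793e-05.
Running total after k=1: 0.00861888.
k=2: B_{4}/(4)! × [f^{(3)}(46) − f^{(3)}(8)] = −1/720 × (-6.33292e-09 − (-0.000228882)) = -3.17883e-07.
Running total after k=2: 0.00861857.
k=3: B_{6}/(6)! × [f^{(5)}(46) − f^{(5)}(8)] = 1/30240 × (-1.25701e-10 − (-0.000150204)) = 4.96705e-09.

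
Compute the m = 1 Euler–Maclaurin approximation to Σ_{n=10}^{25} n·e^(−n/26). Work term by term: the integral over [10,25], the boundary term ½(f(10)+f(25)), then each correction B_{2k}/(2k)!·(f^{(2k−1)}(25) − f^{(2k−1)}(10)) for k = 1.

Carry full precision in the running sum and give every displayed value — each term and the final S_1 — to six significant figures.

Integral: ∫_10^25 x·e^(−x/26) dx = 130.211.
Endpoint term: (f(10) + f(25))/2 = (6.80712 + 9.55761)/2 = 8.18237.
So far: 138.394.
Order-1 term: 1/12 · (0.0147040 − 0.418900) = -0.0336830.

S_1 ≈ 138.360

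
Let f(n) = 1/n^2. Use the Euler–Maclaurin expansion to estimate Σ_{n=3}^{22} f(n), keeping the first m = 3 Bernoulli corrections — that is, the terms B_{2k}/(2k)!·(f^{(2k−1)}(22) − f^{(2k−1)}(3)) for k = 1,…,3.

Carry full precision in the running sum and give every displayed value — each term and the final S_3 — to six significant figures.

S_3 ≈ 0.350498

∫_3^22 1/x^2 dx evaluates to 0.287879.
Boundary: ½(f(3) + f(22)) = ½(0.111111 + 0.00206612) = 0.0565886.
Running total after boundary: 0.344467.
Correction k=1: B_{2}/2! · (f^{(1)}(22) − f^{(1)}(3)) = 1/12 · (-0.000187829 − (-0.0740741)) = 0.00615719.
Running total after k=1: 0.350625.
Correction k=2: B_{4}/4! · (f^{(3)}(22) − f^{(3)}(3)) = −1/720 · (-4.65691e-06 − (-0.0987654)) = -0.000137168.
Running total after k=2: 0.350487.
Correction k=3: B_{6}/6! · (f^{(5)}(22) − f^{(5)}(3)) = 1/30240 · (-2.88651e-07 − (-0.329218)) = 1.08868e-05.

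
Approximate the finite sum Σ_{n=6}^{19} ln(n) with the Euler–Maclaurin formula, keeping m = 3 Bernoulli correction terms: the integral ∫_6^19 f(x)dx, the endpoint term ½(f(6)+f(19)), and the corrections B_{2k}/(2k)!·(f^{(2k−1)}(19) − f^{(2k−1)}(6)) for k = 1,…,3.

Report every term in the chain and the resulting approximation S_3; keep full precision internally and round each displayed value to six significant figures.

The integral term ∫_6^19 ln(x) dx = 32.1938.
Endpoint term: (f(6) + f(19))/2 = (1.79176 + 2.94444)/2 = 2.36810.
Integral + boundary = 34.5619.
Order-1 term: 1/12 · (0.0526316 − 0.166667) = -0.00950292.
Partial sum through k=1: 34.5524.
Order-2 term: −1/720 · (0.000291588 − 0.00925926) = 1.24551e-05.
Partial sum through k=2: 34.5524.
Order-3 term: 1/30240 · (9.69267e-06 − 0.00308642) = -1.01744e-07.

S_3 ≈ 34.5524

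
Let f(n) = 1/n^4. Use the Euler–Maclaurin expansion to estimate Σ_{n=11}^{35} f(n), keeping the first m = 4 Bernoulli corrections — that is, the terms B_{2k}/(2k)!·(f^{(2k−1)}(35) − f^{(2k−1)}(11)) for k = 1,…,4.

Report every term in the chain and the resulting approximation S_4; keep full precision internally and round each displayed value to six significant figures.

S_4 ≈ 0.000279203

∫_11^35 1/x^4 dx evaluates to 0.000242664.
Boundary: ½(f(11) + f(35)) = ½(6.83013e-05 + 6.66389e-07) = 3.44839e-05.
Running total after boundary: 0.000277148.
Correction k=1: B_{2}/2! · (f^{(1)}(35) − f^{(1)}(11)) = 1/12 · (-7.61587e-08 − (-2.48369e-05)) = 2.06339e-06.
Partial sum through k=1: 0.000279211.
Correction k=2: B_{4}/4! · (f^{(3)}(35) − f^{(3)}(11)) = −1/720 · (-1.86511e-09 − (-6.15790e-06)) = -8.55004e-09.
Partial sum through k=2: 0.000279202.
Correction k=3: B_{6}/6! · (f^{(5)}(35) − f^{(5)}(11)) = 1/30240 · (-8.52623e-11 − (-2.84994e-06)) = 9.42411e-11.
Partial sum through k=3: 0.000279203.
Correction k=4: B_{8}/8! · (f^{(7)}(35) − f^{(7)}(11)) = −1/1209600 · (-6.26417e-12 − (-2.11979e-06)) = -1.75246e-12.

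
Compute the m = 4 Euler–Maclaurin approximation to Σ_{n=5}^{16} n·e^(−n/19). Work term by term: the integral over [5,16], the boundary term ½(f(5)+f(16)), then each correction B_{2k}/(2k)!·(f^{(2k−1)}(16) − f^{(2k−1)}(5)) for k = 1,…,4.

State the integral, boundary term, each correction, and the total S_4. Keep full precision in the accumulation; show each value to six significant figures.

S_4 ≈ 69.3337

The integral term ∫_5^16 x·e^(−x/19) dx = 64.0072.
Endpoint term: (f(5) + f(16))/2 = (3.84310 + 6.89284)/2 = 5.36797.
So far: 69.3752.
Order-1 term: 1/12 · (0.0680215 − 0.566352) = -0.0415275.
After k=1: 69.3337.
Order-2 term: −1/720 · (0.00257514 − 0.00582713) = 4.51664e-06.
After k=2: 69.3337.
Order-3 term: 1/30240 · (1.37448e-05 − 2.79374e-05) = -4.69334e-10.
After k=3: 69.3337.
Order-4 term: −1/1209600 · (5.63883e-08 − 1.10064e-07) = 4.43751e-14.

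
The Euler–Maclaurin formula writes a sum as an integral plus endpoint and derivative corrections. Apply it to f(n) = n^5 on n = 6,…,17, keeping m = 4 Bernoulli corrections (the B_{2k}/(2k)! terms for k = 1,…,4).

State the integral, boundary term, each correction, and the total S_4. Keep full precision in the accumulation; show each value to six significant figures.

Integral: ∫_6^17 x^5 dx = 4.01515e+06.
Boundary: ½(f(6) + f(17)) = ½(7776.00 + 1.41986e+06) = 713816.
Running total after boundary: 4.72897e+06.
Order-1 term: 1/12 · (417605 − 6480.00) = 34260.4.
After k=1: 4.76323e+06.
Order-2 term: −1/720 · (17340.0 − 2160.00) = -21.0833.
After k=2: 4.76321e+06.
Order-3 term: 1/30240 · (120.000 − 120.000) = 0.00000.
After k=3: 4.76321e+06.
Order-4 term: −1/1209600 · (0.00000 − 0.00000) = 0.00000.

S_4 ≈ 4.76321e+06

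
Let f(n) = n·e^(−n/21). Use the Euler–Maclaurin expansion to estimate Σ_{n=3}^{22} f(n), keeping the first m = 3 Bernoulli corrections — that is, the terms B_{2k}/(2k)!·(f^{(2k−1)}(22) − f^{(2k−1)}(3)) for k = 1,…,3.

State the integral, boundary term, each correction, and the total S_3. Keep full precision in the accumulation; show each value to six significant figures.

∫_3^22 x·e^(−x/21) dx evaluates to 120.159.
Boundary: ½(f(3) + f(22)) = ½(2.60063 + 7.71698) = 5.15881.
Running total after boundary: 125.318.
Correction k=1: B_{2}/2! · (f^{(1)}(22) − f^{(1)}(3)) = 1/12 · (-0.0167034 − 0.743038) = -0.0633118.
After k=1: 125.255.
Correction k=2: B_{4}/4! · (f^{(3)}(22) − f^{(3)}(3)) = −1/720 · (0.00155293 − 0.00561631) = 5.64359e-06.
After k=2: 125.255.
Correction k=3: B_{6}/6! · (f^{(5)}(22) − f^{(5)}(3)) = 1/30240 · (7.12864e-06 − 2.16502e-05) = -4.80210e-10.

S_3 ≈ 125.255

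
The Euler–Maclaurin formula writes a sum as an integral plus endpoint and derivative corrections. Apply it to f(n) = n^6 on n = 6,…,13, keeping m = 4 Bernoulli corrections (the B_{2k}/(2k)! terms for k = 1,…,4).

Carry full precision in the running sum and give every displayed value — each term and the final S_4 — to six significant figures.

The integral term ∫_6^13 x^6 dx = 8.92408e+06.
Boundary: ½(f(6) + f(13)) = ½(46656.0 + 4.82681e+06) = 2.43673e+06.
So far: 1.13608e+07.
Order-1 term: 1/12 · (2.22776e+06 − 46656.0) = 181758.
Partial sum through k=1: 1.15426e+07.
Order-2 term: −1/720 · (263640 − 25920.0) = -330.167.
Partial sum through k=2: 1.15422e+07.
Order-3 term: 1/30240 · (9360.00 − 4320.00) = 0.166667.
Partial sum through k=3: 1.15422e+07.
Order-4 term: −1/1209600 · (0.00000 − 0.00000) = 0.00000.

S_4 ≈ 1.15422e+07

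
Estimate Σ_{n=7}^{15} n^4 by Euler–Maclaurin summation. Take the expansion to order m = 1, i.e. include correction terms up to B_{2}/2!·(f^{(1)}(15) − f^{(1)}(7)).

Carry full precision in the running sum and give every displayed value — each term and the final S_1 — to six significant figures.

The integral term ∫_7^15 x^4 dx = 148514.
½[f(7) + f(15)] = ½[2401.00 + 50625.0] = 26513.0.
Running total after boundary: 175027.
Order-1 term: 1/12 · (13500.0 − 1372.00) = 1010.67.

S_1 ≈ 176037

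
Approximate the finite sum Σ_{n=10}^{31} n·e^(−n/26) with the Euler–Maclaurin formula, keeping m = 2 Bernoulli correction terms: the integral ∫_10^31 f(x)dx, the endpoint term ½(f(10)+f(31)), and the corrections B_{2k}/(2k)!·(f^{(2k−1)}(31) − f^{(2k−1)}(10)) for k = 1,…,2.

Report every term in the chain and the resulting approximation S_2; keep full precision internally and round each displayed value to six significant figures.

S_2 ≈ 195.398

∫_10^31 x·e^(−x/26) dx evaluates to 187.330.
Boundary: ½(f(10) + f(31)) = ½(6.80712 + 9.40912) = 8.10812.
Integral + boundary = 195.438.
Order-1 term: 1/12 · (-0.0583692 − 0.418900) = -0.0397724.
Partial sum through k=1: 195.398.
Order-2 term: −1/720 · (0.000811643 − 0.00263362) = 2.53052e-06.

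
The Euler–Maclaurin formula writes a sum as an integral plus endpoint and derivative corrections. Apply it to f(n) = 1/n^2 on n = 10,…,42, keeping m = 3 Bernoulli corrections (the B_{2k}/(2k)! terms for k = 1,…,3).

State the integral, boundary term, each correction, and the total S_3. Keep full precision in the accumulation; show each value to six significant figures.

Integral: ∫_10^42 1/x^2 dx = 0.0761905.
Endpoint term: (f(10) + f(42))/2 = (0.0100000 + 0.000566893)/2 = 0.00528345.
Integral + boundary = 0.0814739.
k=1: B_{2}/(2)! × [f^{(1)}(42) − f^{(1)}(10)] = 1/12 × (-2.69949e-05 − (-0.00200000)) = 0.000164417.
After k=1: 0.0816383.
k=2: B_{4}/(4)! × [f^{(3)}(42) − f^{(3)}(10)] = −1/720 × (-1.83639e-07 − (-0.000240000)) = -3.33078e-07.
After k=2: 0.0816380.
k=3: B_{6}/(6)! × [f^{(5)}(42) − f^{(5)}(10)] = 1/30240 × (-3.12311e-09 − (-7.20000e-05)) = 2.38085e-09.

S_3 ≈ 0.0816380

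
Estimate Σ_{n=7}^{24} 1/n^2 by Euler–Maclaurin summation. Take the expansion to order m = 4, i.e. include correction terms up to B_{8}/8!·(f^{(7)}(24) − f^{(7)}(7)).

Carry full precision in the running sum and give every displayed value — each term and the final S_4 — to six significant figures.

The integral term ∫_7^24 1/x^2 dx = 0.101190.
Endpoint term: (f(7) + f(24))/2 = (0.0204082 + 0.00173611)/2 = 0.0110721.
Running total after boundary: 0.112263.
k=1: B_{2}/(2)! × [f^{(1)}(24) − f^{(1)}(7)] = 1/12 × (-0.000144676 − (-0.00583090)) = 0.000473852.
After k=1: 0.112736.
k=2: B_{4}/(4)! × [f^{(3)}(24) − f^{(3)}(7)] = −1/720 × (-3.01408e-06 − (-0.00142798)) = -1.97911e-06.
After k=2: 0.112734.
k=3: B_{6}/(6)! × [f^{(5)}(24) − f^{(5)}(7)] = 1/30240 × (-1.56983e-07 − (-0.000874271)) = 2.89059e-08.
After k=3: 0.112735.
k=4: B_{8}/(8)! × [f^{(7)}(24) − f^{(7)}(7)] = −1/1209600 × (-1.52623e-08 − (-0.000999167)) = -8.26018e-10.

S_4 ≈ 0.112735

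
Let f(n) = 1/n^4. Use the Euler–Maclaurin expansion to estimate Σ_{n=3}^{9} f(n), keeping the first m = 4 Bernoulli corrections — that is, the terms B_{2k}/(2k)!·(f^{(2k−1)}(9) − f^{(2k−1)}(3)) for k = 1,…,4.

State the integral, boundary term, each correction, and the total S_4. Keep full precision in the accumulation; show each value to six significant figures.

S_4 ≈ 0.0194359

∫_3^9 1/x^4 dx evaluates to 0.0118884.
Boundary: ½(f(3) + f(9)) = ½(0.0123457 + 0.000152416) = 0.00624905.
Integral + boundary = 0.0181375.
Correction k=1: B_{2}/2! · (f^{(1)}(9) − f^{(1)}(3)) = 1/12 · (-6.77404e-05 − (-0.0164609)) = 0.00136610.
After k=1: 0.0195036.
Correction k=2: B_{4}/4! · (f^{(3)}(9) − f^{(3)}(3)) = −1/720 · (-2.50890e-05 − (-0.0548697)) = -7.61730e-05.
After k=2: 0.0194274.
Correction k=3: B_{6}/6! · (f^{(5)}(9) − f^{(5)}(3)) = 1/30240 · (-1.73455e-05 − (-0.341411)) = 1.12895e-05.
After k=3: 0.0194387.
Correction k=4: B_{8}/8! · (f^{(7)}(9) − f^{(7)}(3)) = −1/1209600 · (-1.92728e-05 − (-3.41411)) = -2.82250e-06.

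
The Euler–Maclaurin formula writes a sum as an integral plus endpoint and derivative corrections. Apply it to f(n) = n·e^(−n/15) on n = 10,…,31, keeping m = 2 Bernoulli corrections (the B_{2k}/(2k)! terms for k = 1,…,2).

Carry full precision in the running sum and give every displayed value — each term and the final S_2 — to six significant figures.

S_2 ≈ 109.677

The integral term ∫_10^31 x·e^(−x/15) dx = 105.173.
Boundary: ½(f(10) + f(31)) = ½(5.13417 + 3.92482) = 4.52950.
Running total after boundary: 109.702.
Order-1 term: 1/12 · (-0.135048 − 0.171139) = -0.0255156.
After k=1: 109.676.
Order-2 term: −1/720 · (0.000525185 − 0.00532433) = 6.66547e-06.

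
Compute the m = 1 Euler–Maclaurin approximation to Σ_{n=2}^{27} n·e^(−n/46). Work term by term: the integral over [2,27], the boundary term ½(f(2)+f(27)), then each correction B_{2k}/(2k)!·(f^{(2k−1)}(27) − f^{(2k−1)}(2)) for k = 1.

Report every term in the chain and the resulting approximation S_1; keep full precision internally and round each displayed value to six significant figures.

S_1 ≈ 255.359

∫_2^27 x·e^(−x/46) dx evaluates to 246.952.
½[f(2) + f(27)] = ½[1.91491 + 15.0125] = 8.46368.
So far: 255.416.
Correction k=1: B_{2}/2! · (f^{(1)}(27) − f^{(1)}(2)) = 1/12 · (0.229659 − 0.915825) = -0.0571805.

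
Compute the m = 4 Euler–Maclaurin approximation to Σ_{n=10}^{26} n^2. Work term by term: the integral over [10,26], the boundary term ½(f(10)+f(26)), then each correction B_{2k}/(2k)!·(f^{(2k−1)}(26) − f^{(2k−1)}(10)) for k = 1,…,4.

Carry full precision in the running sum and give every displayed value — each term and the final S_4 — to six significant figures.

Integral: ∫_10^26 x^2 dx = 5525.33.
Boundary: ½(f(10) + f(26)) = ½(100.000 + 676.000) = 388.000.
Integral + boundary = 5913.33.
k=1: B_{2}/(2)! × [f^{(1)}(26) − f^{(1)}(10)] = 1/12 × (52.0000 − 20.0000) = 2.66667.
Partial sum through k=1: 5916.00.
k=2: B_{4}/(4)! × [f^{(3)}(26) − f^{(3)}(10)] = −1/720 × (0.00000 − 0.00000) = 0.00000.
Partial sum through k=2: 5916.00.
k=3: B_{6}/(6)! × [f^{(5)}(26) − f^{(5)}(10)] = 1/30240 × (0.00000 − 0.00000) = 0.00000.
Partial sum through k=3: 5916.00.
k=4: B_{8}/(8)! × [f^{(7)}(26) − f^{(7)}(10)] = −1/1209600 × (0.00000 − 0.00000) = 0.00000.

S_4 ≈ 5916.00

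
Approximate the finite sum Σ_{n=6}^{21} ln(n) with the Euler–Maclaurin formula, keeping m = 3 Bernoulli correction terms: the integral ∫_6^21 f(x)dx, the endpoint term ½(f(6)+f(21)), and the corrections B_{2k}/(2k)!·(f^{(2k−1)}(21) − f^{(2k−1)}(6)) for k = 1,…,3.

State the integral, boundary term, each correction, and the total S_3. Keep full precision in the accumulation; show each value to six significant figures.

The integral term ∫_6^21 ln(x) dx = 38.1844.
Boundary: ½(f(6) + f(21)) = ½(1.79176 + 3.04452) = 2.41814.
Integral + boundary = 40.6026.
k=1: B_{2}/(2)! × [f^{(1)}(21) − f^{(1)}(6)] = 1/12 × (0.0476190 − 0.166667) = -0.00992063.
After k=1: 40.5926.
k=2: B_{4}/(4)! × [f^{(3)}(21) − f^{(3)}(6)] = −1/720 × (0.000215959 − 0.00925926) = 1.25601e-05.
After k=2: 40.5926.
k=3: B_{6}/(6)! × [f^{(5)}(21) − f^{(5)}(6)] = 1/30240 × (5.87645e-06 − 0.00308642) = -1.01870e-07.

S_3 ≈ 40.5926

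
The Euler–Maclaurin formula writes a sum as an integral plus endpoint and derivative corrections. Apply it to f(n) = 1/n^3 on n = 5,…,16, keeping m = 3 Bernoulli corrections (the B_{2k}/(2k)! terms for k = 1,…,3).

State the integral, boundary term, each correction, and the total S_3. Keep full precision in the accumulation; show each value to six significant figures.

Integral: ∫_5^16 1/x^3 dx = 0.0180469.
Boundary: ½(f(5) + f(16)) = ½(0.00800000 + 0.000244141) = 0.00412207.
Running total after boundary: 0.0221689.
Order-1 term: 1/12 · (-4.57764e-05 − (-0.00480000)) = 0.000396185.
After k=1: 0.0225651.
Order-2 term: −1/720 · (-3.57628e-06 − (-0.00384000)) = -5.32837e-06.
After k=2: 0.0225598.
Order-3 term: 1/30240 · (-5.86733e-07 − (-0.00645120)) = 2.13314e-07.

S_3 ≈ 0.0225600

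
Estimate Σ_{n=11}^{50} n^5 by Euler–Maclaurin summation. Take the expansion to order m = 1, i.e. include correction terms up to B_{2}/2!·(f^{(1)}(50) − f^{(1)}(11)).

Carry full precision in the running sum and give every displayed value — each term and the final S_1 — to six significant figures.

S_1 ≈ 2.76280e+09

The integral term ∫_11^50 x^5 dx = 2.60387e+09.
Endpoint term: (f(11) + f(50))/2 = (161051 + 3.12500e+08)/2 = 1.56331e+08.
Running total after boundary: 2.76020e+09.
Order-1 term: 1/12 · (3.12500e+07 − 73205.0) = 2.59807e+06.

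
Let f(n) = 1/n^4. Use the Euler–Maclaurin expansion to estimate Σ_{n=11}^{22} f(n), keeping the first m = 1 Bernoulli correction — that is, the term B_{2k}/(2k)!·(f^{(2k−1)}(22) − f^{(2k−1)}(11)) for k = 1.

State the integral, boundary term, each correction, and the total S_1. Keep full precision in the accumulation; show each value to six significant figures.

S_1 ≈ 0.000257424

∫_11^22 1/x^4 dx evaluates to 0.000219133.
Boundary: ½(f(11) + f(22)) = ½(6.83013e-05 + 4.26883e-06) = 3.62851e-05.
Integral + boundary = 0.000255419.
Correction k=1: B_{2}/2! · (f^{(1)}(22) − f^{(1)}(11)) = 1/12 · (-7.76152e-07 − (-2.48369e-05)) = 2.00506e-06.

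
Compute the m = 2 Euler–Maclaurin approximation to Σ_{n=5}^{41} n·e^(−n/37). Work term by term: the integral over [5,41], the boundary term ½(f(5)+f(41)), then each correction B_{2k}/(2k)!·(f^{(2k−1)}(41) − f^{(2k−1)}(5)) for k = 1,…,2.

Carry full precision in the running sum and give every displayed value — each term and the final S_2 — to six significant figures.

∫_5^41 x·e^(−x/37) dx evaluates to 404.663.
Boundary: ½(f(5) + f(41)) = ½(4.36799 + 13.5375) = 8.95275.
Running total after boundary: 413.616.
k=1: B_{2}/(2)! × [f^{(1)}(41) − f^{(1)}(5)] = 1/12 × (-0.0356955 − 0.755544) = -0.0659366.
After k=1: 413.550.
k=2: B_{4}/(4)! × [f^{(3)}(41) − f^{(3)}(5)] = −1/720 × (0.000456297 − 0.00182815) = 1.90535e-06.

S_2 ≈ 413.550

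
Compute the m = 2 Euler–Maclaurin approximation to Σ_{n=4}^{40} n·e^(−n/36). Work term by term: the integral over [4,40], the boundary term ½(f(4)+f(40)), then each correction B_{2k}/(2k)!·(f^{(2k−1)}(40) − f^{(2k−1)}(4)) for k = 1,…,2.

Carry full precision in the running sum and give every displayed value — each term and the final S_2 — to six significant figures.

Integral: ∫_4^40 x·e^(−x/36) dx = 387.897.
½[f(4) + f(40)] = ½[3.57936 + 13.1677] = 8.37354.
Integral + boundary = 396.270.
k=1: B_{2}/(2)! × [f^{(1)}(40) − f^{(1)}(4)] = 1/12 × (-0.0365770 − 0.795413) = -0.0693325.
Partial sum through k=1: 396.201.
k=2: B_{4}/(4)! × [f^{(3)}(40) − f^{(3)}(4)] = −1/720 × (0.000479791 − 0.00199467) = 2.10400e-06.

S_2 ≈ 396.201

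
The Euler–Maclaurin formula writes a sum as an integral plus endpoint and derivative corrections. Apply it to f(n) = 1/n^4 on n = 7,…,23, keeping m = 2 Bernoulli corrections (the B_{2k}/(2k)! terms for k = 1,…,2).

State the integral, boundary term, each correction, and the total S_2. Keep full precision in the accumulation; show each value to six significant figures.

The integral term ∫_7^23 1/x^4 dx = 0.000944421.
½[f(7) + f(23)] = ½[0.000416493 + 3.57346e-06] = 0.000210033.
Running total after boundary: 0.00115445.
Order-1 term: 1/12 · (-6.21471e-07 − (-0.000237996)) = 1.97812e-05.
Running total after k=1: 0.00117424.
Order-2 term: −1/720 · (-3.52441e-08 − (-0.000145712)) = -2.02329e-07.

S_2 ≈ 0.00117403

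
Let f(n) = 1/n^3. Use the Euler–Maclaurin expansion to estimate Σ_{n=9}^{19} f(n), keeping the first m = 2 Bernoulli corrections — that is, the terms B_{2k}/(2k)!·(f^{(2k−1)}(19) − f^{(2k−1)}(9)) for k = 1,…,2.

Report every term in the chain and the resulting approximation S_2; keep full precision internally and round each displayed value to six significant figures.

S_2 ≈ 0.00558260

Integral: ∫_9^19 1/x^3 dx = 0.00478780.
Boundary: ½(f(9) + f(19)) = ½(0.00137174 + 0.000145794) = 0.000758768.
Integral + boundary = 0.00554657.
Order-1 term: 1/12 · (-2.30201e-05 − (-0.000457247)) = 3.61856e-05.
Running total after k=1: 0.00558275.
Order-2 term: −1/720 · (-1.27535e-06 − (-0.000112901)) = -1.55035e-07.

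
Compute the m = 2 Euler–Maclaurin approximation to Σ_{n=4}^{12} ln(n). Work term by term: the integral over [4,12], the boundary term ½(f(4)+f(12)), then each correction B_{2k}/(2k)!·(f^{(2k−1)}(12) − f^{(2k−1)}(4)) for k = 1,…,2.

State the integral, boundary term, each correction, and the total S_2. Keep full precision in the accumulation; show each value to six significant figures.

S_2 ≈ 18.1955

The integral term ∫_4^12 ln(x) dx = 16.2737.
½[f(4) + f(12)] = ½[1.38629 + 2.48491] = 1.93560.
So far: 18.2093.
Correction k=1: B_{2}/2! · (f^{(1)}(12) − f^{(1)}(4)) = 1/12 · (0.0833333 − 0.250000) = -0.0138889.
After k=1: 18.1954.
Correction k=2: B_{4}/4! · (f^{(3)}(12) − f^{(3)}(4)) = −1/720 · (0.00115741 − 0.0312500) = 4.17953e-05.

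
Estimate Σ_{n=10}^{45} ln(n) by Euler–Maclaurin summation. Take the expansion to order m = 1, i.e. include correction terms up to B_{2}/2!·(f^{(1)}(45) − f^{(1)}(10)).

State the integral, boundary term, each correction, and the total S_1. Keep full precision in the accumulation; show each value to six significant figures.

∫_10^45 ln(x) dx evaluates to 113.274.
½[f(10) + f(45)] = ½[2.30259 + 3.80666] = 3.05462.
So far: 116.329.
Order-1 term: 1/12 · (0.0222222 − 0.100000) = -0.00648148.

S_1 ≈ 116.322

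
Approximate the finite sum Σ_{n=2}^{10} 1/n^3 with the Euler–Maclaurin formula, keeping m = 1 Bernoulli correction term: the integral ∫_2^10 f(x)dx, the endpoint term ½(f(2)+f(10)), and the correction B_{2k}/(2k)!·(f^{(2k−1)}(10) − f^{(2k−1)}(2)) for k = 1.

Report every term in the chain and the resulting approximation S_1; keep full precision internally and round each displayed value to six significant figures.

The integral term ∫_2^10 1/x^3 dx = 0.120000.
½[f(2) + f(10)] = ½[0.125000 + 0.00100000] = 0.0630000.
Integral + boundary = 0.183000.
k=1: B_{2}/(2)! × [f^{(1)}(10) − f^{(1)}(2)] = 1/12 × (-0.000300000 − (-0.187500)) = 0.0156000.

S_1 ≈ 0.198600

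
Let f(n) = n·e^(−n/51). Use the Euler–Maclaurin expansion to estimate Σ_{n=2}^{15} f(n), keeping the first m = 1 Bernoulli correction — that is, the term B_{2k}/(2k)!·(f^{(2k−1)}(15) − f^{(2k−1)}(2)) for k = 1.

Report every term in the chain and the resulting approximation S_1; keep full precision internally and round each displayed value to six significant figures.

S_1 ≈ 97.2633

The integral term ∫_2^15 x·e^(−x/51) dx = 90.7460.
½[f(2) + f(15)] = ½[1.92309 + 11.1778] = 6.55046.
So far: 97.2964.
k=1: B_{2}/(2)! × [f^{(1)}(15) − f^{(1)}(2)] = 1/12 × (0.526016 − 0.923836) = -0.0331517.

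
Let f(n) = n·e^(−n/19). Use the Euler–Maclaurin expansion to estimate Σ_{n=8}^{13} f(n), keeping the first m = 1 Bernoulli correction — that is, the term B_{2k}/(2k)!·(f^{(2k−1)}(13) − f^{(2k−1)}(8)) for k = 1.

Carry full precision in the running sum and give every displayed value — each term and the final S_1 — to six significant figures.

S_1 ≈ 35.8677

∫_8^13 x·e^(−x/19) dx evaluates to 29.9815.
½[f(8) + f(13)] = ½[5.25084 + 6.55835] = 5.90460.
Running total after boundary: 35.8861.
k=1: B_{2}/(2)! × [f^{(1)}(13) − f^{(1)}(8)] = 1/12 × (0.159312 − 0.379995) = -0.0183903.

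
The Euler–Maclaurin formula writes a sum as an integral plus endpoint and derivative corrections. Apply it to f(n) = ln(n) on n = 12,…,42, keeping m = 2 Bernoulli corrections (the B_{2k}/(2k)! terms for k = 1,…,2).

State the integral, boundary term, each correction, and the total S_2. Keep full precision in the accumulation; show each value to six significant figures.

S_2 ≈ 100.270

The integral term ∫_12^42 ln(x) dx = 97.1632.
Boundary: ½(f(12) + f(42)) = ½(2.48491 + 3.73767) = 3.11129.
So far: 100.275.
Correction k=1: B_{2}/2! · (f^{(1)}(42) − f^{(1)}(12)) = 1/12 · (0.0238095 − 0.0833333) = -0.00496032.
Running total after k=1: 100.270.
Correction k=2: B_{4}/4! · (f^{(3)}(42) − f^{(3)}(12)) = −1/720 · (2.69949e-05 − 0.00115741) = 1.57002e-06.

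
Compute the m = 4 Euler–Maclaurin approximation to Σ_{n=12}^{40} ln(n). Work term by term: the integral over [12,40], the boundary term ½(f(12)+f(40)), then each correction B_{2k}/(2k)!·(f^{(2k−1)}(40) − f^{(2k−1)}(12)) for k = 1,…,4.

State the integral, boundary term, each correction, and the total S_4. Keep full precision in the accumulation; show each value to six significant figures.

S_4 ≈ 92.8183

Integral: ∫_12^40 ln(x) dx = 89.7363.
Boundary: ½(f(12) + f(40)) = ½(2.48491 + 3.68888) = 3.08689.
Running total after boundary: 92.8232.
Correction k=1: B_{2}/2! · (f^{(1)}(40) − f^{(1)}(12)) = 1/12 · (0.0250000 − 0.0833333) = -0.00486111.
After k=1: 92.8183.
Correction k=2: B_{4}/4! · (f^{(3)}(40) − f^{(3)}(12)) = −1/720 · (3.12500e-05 − 0.00115741) = 1.56411e-06.
After k=2: 92.8183.
Correction k=3: B_{6}/6! · (f^{(5)}(40) − f^{(5)}(12)) = 1/30240 · (2.34375e-07 − 9.64506e-05) = -3.18175e-09.
After k=3: 92.8183.
Correction k=4: B_{8}/8! · (f^{(7)}(40) − f^{(7)}(12)) = −1/1209600 · (4.39453e-09 − 2.00939e-05) = 1.66084e-11.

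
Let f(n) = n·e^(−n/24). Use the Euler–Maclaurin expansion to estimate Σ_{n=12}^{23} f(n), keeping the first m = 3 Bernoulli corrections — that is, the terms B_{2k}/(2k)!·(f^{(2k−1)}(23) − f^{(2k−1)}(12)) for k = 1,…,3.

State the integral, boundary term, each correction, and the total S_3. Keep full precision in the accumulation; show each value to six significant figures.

∫_12^23 x·e^(−x/24) dx evaluates to 91.4189.
Boundary: ½(f(12) + f(23)) = ½(7.27837 + 8.82123) = 8.04980.
Integral + boundary = 99.4687.
k=1: B_{2}/(2)! × [f^{(1)}(23) − f^{(1)}(12)] = 1/12 × (0.0159805 − 0.303265) = -0.0239404.
Running total after k=1: 99.4447.
k=2: B_{4}/(4)! × [f^{(3)}(23) − f^{(3)}(12)] = −1/720 × (0.00135945 − 0.00263251) = 1.76814e-06.
Running total after k=2: 99.4447.
k=3: B_{6}/(6)! × [f^{(5)}(23) − f^{(5)}(12)] = 1/30240 × (4.67215e-06 − 8.22660e-06) = -1.17541e-10.

S_3 ≈ 99.4447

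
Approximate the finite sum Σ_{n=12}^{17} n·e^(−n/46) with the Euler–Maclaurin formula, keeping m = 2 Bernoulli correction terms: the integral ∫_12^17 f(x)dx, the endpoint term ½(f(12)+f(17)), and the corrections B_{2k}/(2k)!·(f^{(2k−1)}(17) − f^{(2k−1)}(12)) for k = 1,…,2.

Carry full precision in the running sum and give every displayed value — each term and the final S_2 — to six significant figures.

S_2 ≈ 63.2439

∫_12^17 x·e^(−x/46) dx evaluates to 52.7590.
Endpoint term: (f(12) + f(17))/2 = (9.24458 + 11.7476)/2 = 10.4961.
Running total after boundary: 63.2550.
Correction k=1: B_{2}/2! · (f^{(1)}(17) − f^{(1)}(12)) = 1/12 · (0.435652 − 0.569412) = -0.0111467.
Running total after k=1: 63.2439.
Correction k=2: B_{4}/4! · (f^{(3)}(17) − f^{(3)}(12)) = −1/720 · (0.000859037 − 0.000997247) = 1.91959e-07.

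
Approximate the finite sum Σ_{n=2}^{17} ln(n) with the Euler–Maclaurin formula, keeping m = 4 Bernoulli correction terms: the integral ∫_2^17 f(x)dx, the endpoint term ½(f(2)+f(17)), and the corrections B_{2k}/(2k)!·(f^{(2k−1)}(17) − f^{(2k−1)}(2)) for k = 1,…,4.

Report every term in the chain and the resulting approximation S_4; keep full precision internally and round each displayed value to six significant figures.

S_4 ≈ 33.5051

The integral term ∫_2^17 ln(x) dx = 31.7783.
½[f(2) + f(17)] = ½[0.693147 + 2.83321] = 1.76318.
Running total after boundary: 33.5415.
Order-1 term: 1/12 · (0.0588235 − 0.500000) = -0.0367647.
Running total after k=1: 33.5047.
Order-2 term: −1/720 · (0.000407083 − 0.250000) = 0.000346657.
Running total after k=2: 33.5051.
Order-3 term: 1/30240 · (1.69031e-05 − 0.750000) = -2.48010e-05.
Running total after k=3: 33.5051.
Order-4 term: −1/1209600 · (1.75465e-06 − 5.62500) = 4.65030e-06.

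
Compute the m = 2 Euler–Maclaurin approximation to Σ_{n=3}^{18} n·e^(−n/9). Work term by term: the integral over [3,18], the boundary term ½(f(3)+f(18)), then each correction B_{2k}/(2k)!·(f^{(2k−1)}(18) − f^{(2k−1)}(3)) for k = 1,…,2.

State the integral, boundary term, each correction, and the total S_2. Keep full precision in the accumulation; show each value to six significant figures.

S_2 ≈ 46.7407

The integral term ∫_3^18 x·e^(−x/9) dx = 44.4989.
Endpoint term: (f(3) + f(18))/2 = (2.14959 + 2.43604)/2 = 2.29281.
Running total after boundary: 46.7917.
Order-1 term: 1/12 · (-0.135335 − 0.477688) = -0.0510852.
Partial sum through k=1: 46.7406.
Order-2 term: −1/720 · (0.00167081 − 0.0235895) = 3.04426e-05.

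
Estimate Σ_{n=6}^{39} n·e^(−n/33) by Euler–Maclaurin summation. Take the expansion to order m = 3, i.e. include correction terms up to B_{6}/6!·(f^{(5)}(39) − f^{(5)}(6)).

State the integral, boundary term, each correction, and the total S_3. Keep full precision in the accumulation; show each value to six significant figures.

S_3 ≈ 352.693

The integral term ∫_6^39 x·e^(−x/33) dx = 344.272.
Endpoint term: (f(6) + f(39))/2 = (5.00252 + 11.9621)/2 = 8.48231.
Running total after boundary: 352.754.
k=1: B_{2}/(2)! × [f^{(1)}(39) − f^{(1)}(6)] = 1/12 × (-0.0557674 − 0.682161) = -0.0614941.
Running total after k=1: 352.693.
k=2: B_{4}/(4)! × [f^{(3)}(39) − f^{(3)}(6)] = −1/720 × (0.000512097 − 0.00215764) = 2.28547e-06.
Running total after k=2: 352.693.
k=3: B_{6}/(6)! × [f^{(5)}(39) − f^{(5)}(6)] = 1/30240 × (9.87515e-07 − 3.38739e-06) = -7.93608e-11.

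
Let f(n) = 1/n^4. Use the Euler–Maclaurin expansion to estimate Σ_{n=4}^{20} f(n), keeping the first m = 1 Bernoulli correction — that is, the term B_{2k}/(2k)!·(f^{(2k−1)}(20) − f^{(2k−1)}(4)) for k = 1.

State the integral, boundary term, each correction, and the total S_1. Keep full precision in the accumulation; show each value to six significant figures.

Integral: ∫_4^20 1/x^4 dx = 0.00516667.
Endpoint term: (f(4) + f(20))/2 = (0.00390625 + 6.25000e-06)/2 = 0.00195625.
So far: 0.00712292.
Order-1 term: 1/12 · (-1.25000e-06 − (-0.00390625)) = 0.000325417.

S_1 ≈ 0.00744833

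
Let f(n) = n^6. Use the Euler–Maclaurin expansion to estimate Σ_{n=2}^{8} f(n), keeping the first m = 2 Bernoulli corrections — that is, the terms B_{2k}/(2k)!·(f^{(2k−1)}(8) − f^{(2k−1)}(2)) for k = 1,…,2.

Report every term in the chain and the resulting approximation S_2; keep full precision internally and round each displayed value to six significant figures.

∫_2^8 x^6 dx evaluates to 299575.
Boundary: ½(f(2) + f(8)) = ½(64.0000 + 262144) = 131104.
Integral + boundary = 430679.
Order-1 term: 1/12 · (196608 − 192.000) = 16368.0.
Partial sum through k=1: 447047.
Order-2 term: −1/720 · (61440.0 − 960.000) = -84.0000.

S_2 ≈ 446963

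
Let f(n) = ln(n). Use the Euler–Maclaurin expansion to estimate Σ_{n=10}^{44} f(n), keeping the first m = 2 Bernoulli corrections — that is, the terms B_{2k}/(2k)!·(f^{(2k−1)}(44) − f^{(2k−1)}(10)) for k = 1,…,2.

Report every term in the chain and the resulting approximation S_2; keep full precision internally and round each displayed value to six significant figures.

The integral term ∫_10^44 ln(x) dx = 109.478.
Boundary: ½(f(10) + f(44)) = ½(2.30259 + 3.78419) = 3.04339.
Integral + boundary = 112.522.
Order-1 term: 1/12 · (0.0227273 − 0.100000) = -0.00643939.
Partial sum through k=1: 112.515.
Order-2 term: −1/720 · (2.34786e-05 − 0.00200000) = 2.74517e-06.

S_2 ≈ 112.515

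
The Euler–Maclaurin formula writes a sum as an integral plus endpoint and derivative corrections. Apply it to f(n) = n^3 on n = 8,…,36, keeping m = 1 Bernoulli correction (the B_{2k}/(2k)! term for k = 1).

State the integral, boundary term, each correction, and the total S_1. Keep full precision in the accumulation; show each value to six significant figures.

∫_8^36 x^3 dx evaluates to 418880.
½[f(8) + f(36)] = ½[512.000 + 46656.0] = 23584.0.
Running total after boundary: 442464.
k=1: B_{2}/(2)! × [f^{(1)}(36) − f^{(1)}(8)] = 1/12 × (3888.00 − 192.000) = 308.000.

S_1 ≈ 442772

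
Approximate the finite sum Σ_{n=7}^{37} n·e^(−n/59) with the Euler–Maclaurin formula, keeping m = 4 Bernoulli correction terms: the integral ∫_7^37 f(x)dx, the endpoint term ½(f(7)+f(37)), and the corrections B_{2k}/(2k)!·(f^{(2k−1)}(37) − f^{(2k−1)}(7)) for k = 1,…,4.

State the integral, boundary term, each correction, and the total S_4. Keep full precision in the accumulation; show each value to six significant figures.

S_4 ≈ 445.991

Integral: ∫_7^37 x·e^(−x/59) dx = 433.050.
½[f(7) + f(37)] = ½[6.21687 + 19.7628] = 12.9898.
Integral + boundary = 446.040.
k=1: B_{2}/(2)! × [f^{(1)}(37) − f^{(1)}(7)] = 1/12 × (0.199167 − 0.782753) = -0.0486322.
Running total after k=1: 445.991.
k=2: B_{4}/(4)! × [f^{(3)}(37) − f^{(3)}(7)] = −1/720 × (0.000364098 − 0.000735134) = 5.15328e-07.
Running total after k=2: 445.991.
k=3: B_{6}/(6)! × [f^{(5)}(37) − f^{(5)}(7)] = 1/30240 × (1.92755e-07 − 3.57772e-07) = -5.45690e-12.
Running total after k=3: 445.991.
k=4: B_{8}/(8)! × [f^{(7)}(37) − f^{(7)}(7)] = −1/1209600 × (8.06993e-11 − 1.44889e-10) = 5.30669e-17.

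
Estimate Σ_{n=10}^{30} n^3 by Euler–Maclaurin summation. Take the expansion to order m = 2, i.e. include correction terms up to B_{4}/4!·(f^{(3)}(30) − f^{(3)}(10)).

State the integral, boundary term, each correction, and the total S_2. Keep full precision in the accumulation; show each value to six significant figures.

S_2 ≈ 214200

The integral term ∫_10^30 x^3 dx = 200000.
½[f(10) + f(30)] = ½[1000.00 + 27000.0] = 14000.0.
Running total after boundary: 214000.
k=1: B_{2}/(2)! × [f^{(1)}(30) − f^{(1)}(10)] = 1/12 × (2700.00 − 300.000) = 200.000.
Partial sum through k=1: 214200.
k=2: B_{4}/(4)! × [f^{(3)}(30) − f^{(3)}(10)] = −1/720 × (6.00000 − 6.00000) = 0.00000.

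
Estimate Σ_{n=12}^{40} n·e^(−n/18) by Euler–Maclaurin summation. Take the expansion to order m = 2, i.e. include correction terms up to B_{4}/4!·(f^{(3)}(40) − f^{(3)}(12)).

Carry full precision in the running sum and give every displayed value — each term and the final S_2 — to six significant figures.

Integral: ∫_12^40 x·e^(−x/18) dx = 164.109.
Boundary: ½(f(12) + f(40)) = ½(6.16101 + 4.33472) = 5.24786.
Running total after boundary: 169.357.
Correction k=1: B_{2}/2! · (f^{(1)}(40) − f^{(1)}(12)) = 1/12 · (-0.132450 − 0.171139) = -0.0252991.
Running total after k=1: 169.332.
Correction k=2: B_{4}/4! · (f^{(3)}(40) − f^{(3)}(12)) = −1/720 · (0.000260143 − 0.00369745) = 4.77404e-06.

S_2 ≈ 169.332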